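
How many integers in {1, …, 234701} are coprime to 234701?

Factor: 234701 = 31 · 67 · 113.
φ(234701) = (31−1) · (67−1) · (113−1) = 30 · 66 · 112 = 221760.

221760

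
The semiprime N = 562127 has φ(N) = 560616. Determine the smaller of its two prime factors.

φ(n) = (p−1)(q−1) = n − (p+q) + 1, so p + q = 562127 − 560616 + 1 = 1512.
p and q are the roots of t² − 1512t + 562127 = 0.
Discriminant: 1512² − 4·562127 = 2286144 − 2248508 = 37636; √37636 = 194.
q = (1512 − 194)/2 = 659, p = (1512 + 194)/2 = 853.
Check: 659 · 853 = 562127.

659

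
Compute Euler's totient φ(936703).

906360

Factor: 936703 = 71 · 79 · 167.
φ(936703) = (71−1) · (79−1) · (167−1) = 70 · 78 · 166 = 906360.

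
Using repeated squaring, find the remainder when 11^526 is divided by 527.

485

11^1 ≡ 11 (mod 527)
11^2 ≡ 11^2 = 121 ≡ 121 (mod 527)
11^4 ≡ 121^2 = 14641 ≡ 412 (mod 527)
11^8 ≡ 412^2 = 169744 ≡ 50 (mod 527)
11^16 ≡ 50^2 = 2500 ≡ 392 (mod 527)
11^32 ≡ 392^2 = 153664 ≡ 307 (mod 527)
11^64 ≡ 307^2 = 94249 ≡ 443 (mod 527)
11^128 ≡ 443^2 = 196249 ≡ 205 (mod 527)
11^256 ≡ 205^2 = 42025 ≡ 392 (mod 527)
11^512 ≡ 392^2 = 153664 ≡ 307 (mod 527)
526 = 512 + 8 + 4 + 2 in binary powers of 2.
So 11^526 ≡ 307 · 50 · 412 · 121 ≡ 485 (mod 527).
Since 485 ≠ 1, base 11 is a Fermat witness: 527 is composite.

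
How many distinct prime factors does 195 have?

3

195 = 3 · 65
65 = 5 · 13
195 = 3 · 5 · 13, which has 3 distinct prime factors.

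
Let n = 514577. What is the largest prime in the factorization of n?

514577 = 7 · 73511
73511 = 19 · 3869
3869 = 53 · 73
73 is prime.
So 514577 = 7 · 19 · 53 · 73; the largest prime factor is 73.

73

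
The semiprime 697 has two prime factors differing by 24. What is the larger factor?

Since p = q + 24, we have 697 = q(q + 24), so q² + 24q − 697 = 0.
Discriminant: 24² + 4·697 = 576 + 2788 = 3364; √3364 = 58.
q = (−24 + 58)/2 = 17, and p = q + 24 = 41.
Check: 17 · 41 = 697.

41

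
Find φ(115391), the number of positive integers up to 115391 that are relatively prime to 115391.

105952

Factor: 115391 = 23 · 29 · 173.
φ(115391) = (23−1) · (29−1) · (173−1) = 22 · 28 · 172 = 105952.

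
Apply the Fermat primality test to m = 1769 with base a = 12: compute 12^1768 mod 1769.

1306

12^1 ≡ 12 (mod 1769)
12^2 ≡ 12^2 = 144 ≡ 144 (mod 1769)
12^4 ≡ 144^2 = 20736 ≡ 1277 (mod 1769)
12^8 ≡ 1277^2 = 1630729 ≡ 1480 (mod 1769)
12^16 ≡ 1480^2 = 2190400 ≡ 378 (mod 1769)
12^32 ≡ 378^2 = 142884 ≡ 1364 (mod 1769)
12^64 ≡ 1364^2 = 1860496 ≡ 1277 (mod 1769)
12^128 ≡ 1277^2 = 1630729 ≡ 1480 (mod 1769)
12^256 ≡ 1480^2 = 2190400 ≡ 378 (mod 1769)
12^512 ≡ 378^2 = 142884 ≡ 1364 (mod 1769)
12^1024 ≡ 1364^2 = 1860496 ≡ 1277 (mod 1769)
1768 = 1024 + 512 + 128 + 64 + 32 + 8 in binary powers of 2.
So 12^1768 ≡ 1277 · 1364 · 1480 · 1277 · 1364 · 1480 ≡ 1306 (mod 1769).
Since 1306 ≠ 1, base 12 is a Fermat witness: 1769 is composite.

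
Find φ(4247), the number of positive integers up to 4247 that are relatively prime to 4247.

Factor: 4247 = 31 · 137.
φ(4247) = (31−1) · (137−1) = 30 · 136 = 4080.

4080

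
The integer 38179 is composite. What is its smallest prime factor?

73

38179 is odd.
Digit sum 28, not divisible by 3.
Ends in 9: not divisible by 5.
7: 38179 = 7·5454 + 1
11: 38179 = 11·3470 + 9
13: 38179 = 13·2936 + 11
17: 38179 = 17·2245 + 14
19: 38179 = 19·2009 + 8
23: 38179 = 23·1659 + 22
29: 38179 = 29·1316 + 15
31: 38179 = 31·1231 + 18
37: 38179 = 37·1031 + 32
41: 38179 = 41·931 + 8
43: 38179 = 43·887 + 38
47: 38179 = 47·812 + 15
53: 38179 = 53·720 + 19
59: 38179 = 59·647 + 6
61: 38179 = 61·625 + 54
67: 38179 = 67·569 + 56
71: 38179 = 71·537 + 52
73: 38179 = 73·523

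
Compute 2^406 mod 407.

284

2^1 ≡ 2 (mod 407)
2^2 ≡ 2^2 = 4 ≡ 4 (mod 407)
2^4 ≡ 4^2 = 16 ≡ 16 (mod 407)
2^8 ≡ 16^2 = 256 ≡ 256 (mod 407)
2^16 ≡ 256^2 = 65536 ≡ 9 (mod 407)
2^32 ≡ 9^2 = 81 ≡ 81 (mod 407)
2^64 ≡ 81^2 = 6561 ≡ 49 (mod 407)
2^128 ≡ 49^2 = 2401 ≡ 366 (mod 407)
2^256 ≡ 366^2 = 133956 ≡ 53 (mod 407)
406 = 256 + 128 + 16 + 4 + 2 in binary powers of 2.
So 2^406 ≡ 53 · 366 · 9 · 16 · 4 ≡ 284 (mod 407).
Since 284 ≠ 1, base 2 is a Fermat witness: 407 is composite.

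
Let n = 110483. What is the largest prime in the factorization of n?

110483 = 17 · 6499
6499 = 67 · 97
97 is prime.
So 110483 = 17 · 67 · 97; the largest prime factor is 97.

97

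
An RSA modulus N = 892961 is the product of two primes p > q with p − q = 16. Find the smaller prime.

Since p = q + 16, we have 892961 = q(q + 16), so q² + 16q − 892961 = 0.
Discriminant: 16² + 4·892961 = 256 + 3571844 = 3572100; √3572100 = 1890.
q = (−16 + 1890)/2 = 937, and p = q + 16 = 953.
Check: 937 · 953 = 892961.

937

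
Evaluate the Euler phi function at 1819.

Factor: 1819 = 17 · 107.
φ(1819) = (17−1) · (107−1) = 16 · 106 = 1696.

1696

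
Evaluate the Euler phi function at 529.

Factor: 529 = 23^2.
φ(529) = 23^1·(23−1) = 506.

506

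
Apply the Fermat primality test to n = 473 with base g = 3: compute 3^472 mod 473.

53

3^1 ≡ 3 (mod 473)
3^2 ≡ 3^2 = 9 ≡ 9 (mod 473)
3^4 ≡ 9^2 = 81 ≡ 81 (mod 473)
3^8 ≡ 81^2 = 6561 ≡ 412 (mod 473)
3^16 ≡ 412^2 = 169744 ≡ 410 (mod 473)
3^32 ≡ 410^2 = 168100 ≡ 185 (mod 473)
3^64 ≡ 185^2 = 34225 ≡ 169 (mod 473)
3^128 ≡ 169^2 = 28561 ≡ 181 (mod 473)
3^256 ≡ 181^2 = 32761 ≡ 124 (mod 473)
472 = 256 + 128 + 64 + 16 + 8 in binary powers of 2.
So 3^472 ≡ 124 · 181 · 169 · 410 · 412 ≡ 53 (mod 473).
Since 53 ≠ 1, base 3 is a Fermat witness: 473 is composite.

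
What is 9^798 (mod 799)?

225

9^1 ≡ 9 (mod 799)
9^2 ≡ 9^2 = 81 ≡ 81 (mod 799)
9^4 ≡ 81^2 = 6561 ≡ 169 (mod 799)
9^8 ≡ 169^2 = 28561 ≡ 596 (mod 799)
9^16 ≡ 596^2 = 355216 ≡ 460 (mod 799)
9^32 ≡ 460^2 = 211600 ≡ 664 (mod 799)
9^64 ≡ 664^2 = 440896 ≡ 647 (mod 799)
9^128 ≡ 647^2 = 418609 ≡ 732 (mod 799)
9^256 ≡ 732^2 = 535824 ≡ 494 (mod 799)
9^512 ≡ 494^2 = 244036 ≡ 341 (mod 799)
798 = 512 + 256 + 16 + 8 + 4 + 2 in binary powers of 2.
So 9^798 ≡ 341 · 494 · 460 · 596 · 169 · 81 ≡ 225 (mod 799).
Since 225 ≠ 1, base 9 is a Fermat witness: 799 is composite.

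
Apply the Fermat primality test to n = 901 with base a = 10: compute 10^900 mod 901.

735

10^1 ≡ 10 (mod 901)
10^2 ≡ 10^2 = 100 ≡ 100 (mod 901)
10^4 ≡ 100^2 = 10000 ≡ 89 (mod 901)
10^8 ≡ 89^2 = 7921 ≡ 713 (mod 901)
10^16 ≡ 713^2 = 508369 ≡ 205 (mod 901)
10^32 ≡ 205^2 = 42025 ≡ 579 (mod 901)
10^64 ≡ 579^2 = 335241 ≡ 69 (mod 901)
10^128 ≡ 69^2 = 4761 ≡ 256 (mod 901)
10^256 ≡ 256^2 = 65536 ≡ 664 (mod 901)
10^512 ≡ 664^2 = 440896 ≡ 307 (mod 901)
900 = 512 + 256 + 128 + 4 in binary powers of 2.
So 10^900 ≡ 307 · 664 · 256 · 89 ≡ 735 (mod 901).
Since 735 ≠ 1, base 10 is a Fermat witness: 901 is composite.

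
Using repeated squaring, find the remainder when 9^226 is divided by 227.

1

9^1 ≡ 9 (mod 227)
9^2 ≡ 9^2 = 81 ≡ 81 (mod 227)
9^4 ≡ 81^2 = 6561 ≡ 205 (mod 227)
9^8 ≡ 205^2 = 42025 ≡ 30 (mod 227)
9^16 ≡ 30^2 = 900 ≡ 219 (mod 227)
9^32 ≡ 219^2 = 47961 ≡ 64 (mod 227)
9^64 ≡ 64^2 = 4096 ≡ 10 (mod 227)
9^128 ≡ 10^2 = 100 ≡ 100 (mod 227)
226 = 128 + 64 + 32 + 2 in binary powers of 2.
So 9^226 ≡ 100 · 10 · 64 · 81 ≡ 1 (mod 227).
Since the result is 1, base 9 gives no evidence that 227 is composite.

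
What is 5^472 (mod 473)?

454

5^1 ≡ 5 (mod 473)
5^2 ≡ 5^2 = 25 ≡ 25 (mod 473)
5^4 ≡ 25^2 = 625 ≡ 152 (mod 473)
5^8 ≡ 152^2 = 23104 ≡ 400 (mod 473)
5^16 ≡ 400^2 = 160000 ≡ 126 (mod 473)
5^32 ≡ 126^2 = 15876 ≡ 267 (mod 473)
5^64 ≡ 267^2 = 71289 ≡ 339 (mod 473)
5^128 ≡ 339^2 = 114921 ≡ 455 (mod 473)
5^256 ≡ 455^2 = 207025 ≡ 324 (mod 473)
472 = 256 + 128 + 64 + 16 + 8 in binary powers of 2.
So 5^472 ≡ 324 · 455 · 339 · 126 · 400 ≡ 454 (mod 473).
Since 454 ≠ 1, base 5 is a Fermat witness: 473 is composite.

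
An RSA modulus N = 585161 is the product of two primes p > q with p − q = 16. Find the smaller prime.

757

Since p = q + 16, we have 585161 = q(q + 16), so q² + 16q − 585161 = 0.
Discriminant: 16² + 4·585161 = 256 + 2340644 = 2340900; √2340900 = 1530.
q = (−16 + 1530)/2 = 757, and p = q + 16 = 773.
Check: 757 · 773 = 585161.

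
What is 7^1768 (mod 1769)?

1154

7^1 ≡ 7 (mod 1769)
7^2 ≡ 7^2 = 49 ≡ 49 (mod 1769)
7^4 ≡ 49^2 = 2401 ≡ 632 (mod 1769)
7^8 ≡ 632^2 = 399424 ≡ 1399 (mod 1769)
7^16 ≡ 1399^2 = 1957201 ≡ 687 (mod 1769)
7^32 ≡ 687^2 = 471969 ≡ 1415 (mod 1769)
7^64 ≡ 1415^2 = 2002225 ≡ 1486 (mod 1769)
7^128 ≡ 1486^2 = 2208196 ≡ 484 (mod 1769)
7^256 ≡ 484^2 = 234256 ≡ 748 (mod 1769)
7^512 ≡ 748^2 = 559504 ≡ 500 (mod 1769)
7^1024 ≡ 500^2 = 250000 ≡ 571 (mod 1769)
1768 = 1024 + 512 + 128 + 64 + 32 + 8 in binary powers of 2.
So 7^1768 ≡ 571 · 500 · 484 · 1486 · 1415 · 1399 ≡ 1154 (mod 1769).
Since 1154 ≠ 1, base 7 is a Fermat witness: 1769 is composite.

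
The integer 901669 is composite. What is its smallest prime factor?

901669 is odd.
Digit sum 31, not divisible by 3.
Ends in 9: not divisible by 5.
7: 901669 = 7·128809 + 6
11: 901669 = 11·81969 + 10
13: 901669 = 13·69359 + 2
17: 901669 = 17·53039 + 6
19: 901669 = 19·47456 + 5
23: 901669 = 23·39203

23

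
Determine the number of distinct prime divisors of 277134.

277134 = 2 · 138567
138567 = 3 · 46189
46189 = 11 · 4199
4199 = 13 · 323
323 = 17 · 19
277134 = 2 · 3 · 11 · 13 · 17 · 19, which has 6 distinct prime factors.

6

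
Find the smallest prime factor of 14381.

73

14381 is odd.
Digit sum 17, not divisible by 3.
Ends in 1: not divisible by 5.
7: 14381 = 7·2054 + 3
11: 14381 = 11·1307 + 4
13: 14381 = 13·1106 + 3
17: 14381 = 17·845 + 16
19: 14381 = 19·756 + 17
23: 14381 = 23·625 + 6
29: 14381 = 29·495 + 26
31: 14381 = 31·463 + 28
37: 14381 = 37·388 + 25
41: 14381 = 41·350 + 31
43: 14381 = 43·334 + 19
47: 14381 = 47·305 + 46
53: 14381 = 53·271 + 18
59: 14381 = 59·243 + 44
61: 14381 = 61·235 + 46
67: 14381 = 67·214 + 43
71: 14381 = 71·202 + 39
73: 14381 = 73·197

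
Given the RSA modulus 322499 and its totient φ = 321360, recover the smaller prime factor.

521

φ(n) = (p−1)(q−1) = n − (p+q) + 1, so p + q = 322499 − 321360 + 1 = 1140.
p and q are the roots of t² − 1140t + 322499 = 0.
Discriminant: 1140² − 4·322499 = 1299600 − 1289996 = 9604; √9604 = 98.
q = (1140 − 98)/2 = 521, p = (1140 + 98)/2 = 619.
Check: 521 · 619 = 322499.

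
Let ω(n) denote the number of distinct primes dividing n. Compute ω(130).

130 = 2 · 65
65 = 5 · 13
130 = 2 · 5 · 13, which has 3 distinct prime factors.

3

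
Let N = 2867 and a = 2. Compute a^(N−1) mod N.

1015

2^1 ≡ 2 (mod 2867)
2^2 ≡ 2^2 = 4 ≡ 4 (mod 2867)
2^4 ≡ 4^2 = 16 ≡ 16 (mod 2867)
2^8 ≡ 16^2 = 256 ≡ 256 (mod 2867)
2^16 ≡ 256^2 = 65536 ≡ 2462 (mod 2867)
2^32 ≡ 2462^2 = 6061444 ≡ 606 (mod 2867)
2^64 ≡ 606^2 = 367236 ≡ 260 (mod 2867)
2^128 ≡ 260^2 = 67600 ≡ 1659 (mod 2867)
2^256 ≡ 1659^2 = 2752281 ≡ 2828 (mod 2867)
2^512 ≡ 2828^2 = 7997584 ≡ 1521 (mod 2867)
2^1024 ≡ 1521^2 = 2313441 ≡ 2639 (mod 2867)
2^2048 ≡ 2639^2 = 6964321 ≡ 378 (mod 2867)
2866 = 2048 + 512 + 256 + 32 + 16 + 2 in binary powers of 2.
So 2^2866 ≡ 378 · 1521 · 2828 · 606 · 2462 · 4 ≡ 1015 (mod 2867).
Since 1015 ≠ 1, base 2 is a Fermat witness: 2867 is composite.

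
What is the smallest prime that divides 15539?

41

15539 is odd.
Digit sum 23, not divisible by 3.
Ends in 9: not divisible by 5.
7: 15539 = 7·2219 + 6
11: 15539 = 11·1412 + 7
13: 15539 = 13·1195 + 4
17: 15539 = 17·914 + 1
19: 15539 = 19·817 + 16
23: 15539 = 23·675 + 14
29: 15539 = 29·535 + 24
31: 15539 = 31·501 + 8
37: 15539 = 37·419 + 36
41: 15539 = 41·379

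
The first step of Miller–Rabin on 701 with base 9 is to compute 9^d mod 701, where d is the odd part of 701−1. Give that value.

700

701 − 1 = 700 = 2^2 · 175, so d = 175.
9^1 ≡ 9 (mod 701)
9^2 ≡ 9^2 = 81 ≡ 81 (mod 701)
9^4 ≡ 81^2 = 6561 ≡ 252 (mod 701)
9^8 ≡ 252^2 = 63504 ≡ 414 (mod 701)
9^16 ≡ 414^2 = 171396 ≡ 352 (mod 701)
9^32 ≡ 352^2 = 123904 ≡ 528 (mod 701)
9^64 ≡ 528^2 = 278784 ≡ 487 (mod 701)
9^128 ≡ 487^2 = 237169 ≡ 231 (mod 701)
175 = 128 + 32 + 8 + 4 + 2 + 1 in binary powers of 2.
So 9^175 ≡ 231 · 528 · 414 · 252 · 81 · 9 ≡ 700 (mod 701).
Since 9^d ≡ 700 (mod 701), base 9 does not prove 701 composite.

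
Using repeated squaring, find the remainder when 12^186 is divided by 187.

111

12^1 ≡ 12 (mod 187)
12^2 ≡ 12^2 = 144 ≡ 144 (mod 187)
12^4 ≡ 144^2 = 20736 ≡ 166 (mod 187)
12^8 ≡ 166^2 = 27556 ≡ 67 (mod 187)
12^16 ≡ 67^2 = 4489 ≡ 1 (mod 187)
12^32 ≡ 1^2 = 1 ≡ 1 (mod 187)
12^64 ≡ 1^2 = 1 ≡ 1 (mod 187)
12^128 ≡ 1^2 = 1 ≡ 1 (mod 187)
186 = 128 + 32 + 16 + 8 + 2 in binary powers of 2.
So 12^186 ≡ 1 · 1 · 1 · 67 · 144 ≡ 111 (mod 187).
Since 111 ≠ 1, base 12 is a Fermat witness: 187 is composite.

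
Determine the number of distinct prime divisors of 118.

118 = 2 · 59
118 = 2 · 59, which has 2 distinct prime factors.

2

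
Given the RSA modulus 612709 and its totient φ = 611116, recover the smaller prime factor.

φ(n) = (p−1)(q−1) = n − (p+q) + 1, so p + q = 612709 − 611116 + 1 = 1594.
p and q are the roots of t² − 1594t + 612709 = 0.
Discriminant: 1594² − 4·612709 = 2540836 − 2450836 = 90000; √90000 = 300.
q = (1594 − 300)/2 = 647, p = (1594 + 300)/2 = 947.
Check: 647 · 947 = 612709.

647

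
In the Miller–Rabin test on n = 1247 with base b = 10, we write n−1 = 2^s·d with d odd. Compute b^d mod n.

423

1247 − 1 = 1246 = 2^1 · 623, so d = 623.
10^1 ≡ 10 (mod 1247)
10^2 ≡ 10^2 = 100 ≡ 100 (mod 1247)
10^4 ≡ 100^2 = 10000 ≡ 24 (mod 1247)
10^8 ≡ 24^2 = 576 ≡ 576 (mod 1247)
10^16 ≡ 576^2 = 331776 ≡ 74 (mod 1247)
10^32 ≡ 74^2 = 5476 ≡ 488 (mod 1247)
10^64 ≡ 488^2 = 238144 ≡ 1214 (mod 1247)
10^128 ≡ 1214^2 = 1473796 ≡ 1089 (mod 1247)
10^256 ≡ 1089^2 = 1185921 ≡ 24 (mod 1247)
10^512 ≡ 24^2 = 576 ≡ 576 (mod 1247)
623 = 512 + 64 + 32 + 8 + 4 + 2 + 1 in binary powers of 2.
So 10^623 ≡ 576 · 1214 · 488 · 576 · 24 · 100 · 10 ≡ 423 (mod 1247).
Squaring chain: 423; never reaches −1, so base 10 is a Miller–Rabin witness that 1247 is composite.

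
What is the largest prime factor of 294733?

83

294733 = 53 · 5561
5561 = 67 · 83
83 is prime.
So 294733 = 53 · 67 · 83; the largest prime factor is 83.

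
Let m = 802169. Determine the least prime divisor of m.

802169 is odd.
Digit sum 26, not divisible by 3.
Ends in 9: not divisible by 5.
7: 802169 = 7·114595 + 4
11: 802169 = 11·72924 + 5
13: 802169 = 13·61705 + 4
17: 802169 = 17·47186 + 7
19: 802169 = 19·42219 + 8
23: 802169 = 23·34876 + 21
29: 802169 = 29·27661

29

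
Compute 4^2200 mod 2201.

4^1 ≡ 4 (mod 2201)
4^2 ≡ 4^2 = 16 ≡ 16 (mod 2201)
4^4 ≡ 16^2 = 256 ≡ 256 (mod 2201)
4^8 ≡ 256^2 = 65536 ≡ 1707 (mod 2201)
4^16 ≡ 1707^2 = 2913849 ≡ 1926 (mod 2201)
4^32 ≡ 1926^2 = 3709476 ≡ 791 (mod 2201)
4^64 ≡ 791^2 = 625681 ≡ 597 (mod 2201)
4^128 ≡ 597^2 = 356409 ≡ 2048 (mod 2201)
4^256 ≡ 2048^2 = 4194304 ≡ 1399 (mod 2201)
4^512 ≡ 1399^2 = 1957201 ≡ 512 (mod 2201)
4^1024 ≡ 512^2 = 262144 ≡ 225 (mod 2201)
4^2048 ≡ 225^2 = 50625 ≡ 2 (mod 2201)
2200 = 2048 + 128 + 16 + 8 in binary powers of 2.
So 4^2200 ≡ 2 · 2048 · 1926 · 1707 ≡ 187 (mod 2201).
Since 187 ≠ 1, base 4 is a Fermat witness: 2201 is composite.

187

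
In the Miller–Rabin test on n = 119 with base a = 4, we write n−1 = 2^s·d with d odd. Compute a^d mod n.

119 − 1 = 118 = 2^1 · 59, so d = 59.
4^1 ≡ 4 (mod 119)
4^2 ≡ 4^2 = 16 ≡ 16 (mod 119)
4^4 ≡ 16^2 = 256 ≡ 18 (mod 119)
4^8 ≡ 18^2 = 324 ≡ 86 (mod 119)
4^16 ≡ 86^2 = 7396 ≡ 18 (mod 119)
4^32 ≡ 18^2 = 324 ≡ 86 (mod 119)
59 = 32 + 16 + 8 + 2 + 1 in binary powers of 2.
So 4^59 ≡ 86 · 18 · 86 · 16 · 4 ≡ 30 (mod 119).
Squaring chain: 30; never reaches −1, so base 4 is a Miller–Rabin witness that 119 is composite.

30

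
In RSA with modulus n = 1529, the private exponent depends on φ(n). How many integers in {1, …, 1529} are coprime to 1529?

Factor: 1529 = 11 · 139.
φ(1529) = (11−1) · (139−1) = 10 · 138 = 1380.

1380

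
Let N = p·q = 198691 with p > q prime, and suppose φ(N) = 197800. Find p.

461

φ(n) = (p−1)(q−1) = n − (p+q) + 1, so p + q = 198691 − 197800 + 1 = 892.
p and q are the roots of t² − 892t + 198691 = 0.
Discriminant: 892² − 4·198691 = 795664 − 794764 = 900; √900 = 30.
q = (892 − 30)/2 = 431, p = (892 + 30)/2 = 461.
Check: 431 · 461 = 198691.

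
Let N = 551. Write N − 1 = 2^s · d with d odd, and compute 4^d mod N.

551 − 1 = 550 = 2^1 · 275, so d = 275.
4^1 ≡ 4 (mod 551)
4^2 ≡ 4^2 = 16 ≡ 16 (mod 551)
4^4 ≡ 16^2 = 256 ≡ 256 (mod 551)
4^8 ≡ 256^2 = 65536 ≡ 518 (mod 551)
4^16 ≡ 518^2 = 268324 ≡ 538 (mod 551)
4^32 ≡ 538^2 = 289444 ≡ 169 (mod 551)
4^64 ≡ 169^2 = 28561 ≡ 460 (mod 551)
4^128 ≡ 460^2 = 211600 ≡ 16 (mod 551)
4^256 ≡ 16^2 = 256 ≡ 256 (mod 551)
275 = 256 + 16 + 2 + 1 in binary powers of 2.
So 4^275 ≡ 256 · 538 · 16 · 4 ≡ 245 (mod 551).
Squaring chain: 245; never reaches −1, so base 4 is a Miller–Rabin witness that 551 is composite.

245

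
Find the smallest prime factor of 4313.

19

4313 is odd.
Digit sum 11, not divisible by 3.
Ends in 3: not divisible by 5.
7: 4313 = 7·616 + 1
11: 4313 = 11·392 + 1
13: 4313 = 13·331 + 10
17: 4313 = 17·253 + 12
19: 4313 = 19·227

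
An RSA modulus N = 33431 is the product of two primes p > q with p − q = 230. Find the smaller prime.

101

Since p = q + 230, we have 33431 = q(q + 230), so q² + 230q − 33431 = 0.
Discriminant: 230² + 4·33431 = 52900 + 133724 = 186624; √186624 = 432.
q = (−230 + 432)/2 = 101, and p = q + 230 = 331.
Check: 101 · 331 = 33431.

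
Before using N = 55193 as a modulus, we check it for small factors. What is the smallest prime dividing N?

97

55193 is odd.
Digit sum 23, not divisible by 3.
Ends in 3: not divisible by 5.
7: 55193 = 7·7884 + 5
11: 55193 = 11·5017 + 6
13: 55193 = 13·4245 + 8
17: 55193 = 17·3246 + 11
19: 55193 = 19·2904 + 17
23: 55193 = 23·2399 + 16
29: 55193 = 29·1903 + 6
31: 55193 = 31·1780 + 13
37: 55193 = 37·1491 + 26
41: 55193 = 41·1346 + 7
43: 55193 = 43·1283 + 24
47: 55193 = 47·1174 + 15
53: 55193 = 53·1041 + 20
59: 55193 = 59·935 + 28
61: 55193 = 61·904 + 49
67: 55193 = 67·823 + 52
71: 55193 = 71·777 + 26
73: 55193 = 73·756 + 5
79: 55193 = 79·698 + 51
83: 55193 = 83·664 + 81
89: 55193 = 89·620 + 13
97: 55193 = 97·569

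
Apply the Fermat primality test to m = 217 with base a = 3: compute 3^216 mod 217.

3^1 ≡ 3 (mod 217)
3^2 ≡ 3^2 = 9 ≡ 9 (mod 217)
3^4 ≡ 9^2 = 81 ≡ 81 (mod 217)
3^8 ≡ 81^2 = 6561 ≡ 51 (mod 217)
3^16 ≡ 51^2 = 2601 ≡ 214 (mod 217)
3^32 ≡ 214^2 = 45796 ≡ 9 (mod 217)
3^64 ≡ 9^2 = 81 ≡ 81 (mod 217)
3^128 ≡ 81^2 = 6561 ≡ 51 (mod 217)
216 = 128 + 64 + 16 + 8 in binary powers of 2.
So 3^216 ≡ 51 · 81 · 214 · 51 ≡ 78 (mod 217).
Since 78 ≠ 1, base 3 is a Fermat witness: 217 is composite.

78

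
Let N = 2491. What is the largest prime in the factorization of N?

53

2491 = 47 · 53
53 is prime.
So 2491 = 47 · 53; the largest prime factor is 53.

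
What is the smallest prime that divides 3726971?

59

3726971 is odd.
Digit sum 35, not divisible by 3.
Ends in 1: not divisible by 5.
7: 3726971 = 7·532424 + 3
11: 3726971 = 11·338815 + 6
13: 3726971 = 13·286690 + 1
17: 3726971 = 17·219233 + 10
19: 3726971 = 19·196156 + 7
23: 3726971 = 23·162042 + 5
29: 3726971 = 29·128516 + 7
31: 3726971 = 31·120224 + 27
37: 3726971 = 37·100728 + 35
41: 3726971 = 41·90901 + 30
43: 3726971 = 43·86673 + 32
47: 3726971 = 47·79297 + 12
53: 3726971 = 53·70320 + 11
59: 3726971 = 59·63169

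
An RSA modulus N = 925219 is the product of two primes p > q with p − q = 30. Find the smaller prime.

947

Since p = q + 30, we have 925219 = q(q + 30), so q² + 30q − 925219 = 0.
Discriminant: 30² + 4·925219 = 900 + 3700876 = 3701776; √3701776 = 1924.
q = (−30 + 1924)/2 = 947, and p = q + 30 = 977.
Check: 947 · 977 = 925219.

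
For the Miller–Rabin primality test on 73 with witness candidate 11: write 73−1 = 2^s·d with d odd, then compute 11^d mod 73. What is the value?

22

73 − 1 = 72 = 2^3 · 9, so d = 9.
11^1 ≡ 11 (mod 73)
11^2 ≡ 11^2 = 121 ≡ 48 (mod 73)
11^4 ≡ 48^2 = 2304 ≡ 41 (mod 73)
11^8 ≡ 41^2 = 1681 ≡ 2 (mod 73)
9 = 8 + 1 in binary powers of 2.
So 11^9 ≡ 2 · 11 ≡ 22 (mod 73).
Squaring chain: 22 → 46 → 72; reaches −1, so base 11 does not prove 73 composite.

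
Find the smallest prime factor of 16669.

16669 is odd.
Digit sum 28, not divisible by 3.
Ends in 9: not divisible by 5.
7: 16669 = 7·2381 + 2
11: 16669 = 11·1515 + 4
13: 16669 = 13·1282 + 3
17: 16669 = 17·980 + 9
19: 16669 = 19·877 + 6
23: 16669 = 23·724 + 17
29: 16669 = 29·574 + 23
31: 16669 = 31·537 + 22
37: 16669 = 37·450 + 19
41: 16669 = 41·406 + 23
43: 16669 = 43·387 + 28
47: 16669 = 47·354 + 31
53: 16669 = 53·314 + 27
59: 16669 = 59·282 + 31
61: 16669 = 61·273 + 16
67: 16669 = 67·248 + 53
71: 16669 = 71·234 + 55
73: 16669 = 73·228 + 25
79: 16669 = 79·211

79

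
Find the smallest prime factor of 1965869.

47

1965869 is odd.
Digit sum 44, not divisible by 3.
Ends in 9: not divisible by 5.
7: 1965869 = 7·280838 + 3
11: 1965869 = 11·178715 + 4
13: 1965869 = 13·151220 + 9
17: 1965869 = 17·115639 + 6
19: 1965869 = 19·103466 + 15
23: 1965869 = 23·85472 + 13
29: 1965869 = 29·67788 + 17
31: 1965869 = 31·63415 + 4
37: 1965869 = 37·53131 + 22
41: 1965869 = 41·47948 + 1
43: 1965869 = 43·45717 + 38
47: 1965869 = 47·41827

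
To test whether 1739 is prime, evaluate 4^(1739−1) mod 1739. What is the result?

995

4^1 ≡ 4 (mod 1739)
4^2 ≡ 4^2 = 16 ≡ 16 (mod 1739)
4^4 ≡ 16^2 = 256 ≡ 256 (mod 1739)
4^8 ≡ 256^2 = 65536 ≡ 1193 (mod 1739)
4^16 ≡ 1193^2 = 1423249 ≡ 747 (mod 1739)
4^32 ≡ 747^2 = 558009 ≡ 1529 (mod 1739)
4^64 ≡ 1529^2 = 2337841 ≡ 625 (mod 1739)
4^128 ≡ 625^2 = 390625 ≡ 1089 (mod 1739)
4^256 ≡ 1089^2 = 1185921 ≡ 1662 (mod 1739)
4^512 ≡ 1662^2 = 2762244 ≡ 712 (mod 1739)
4^1024 ≡ 712^2 = 506944 ≡ 895 (mod 1739)
1738 = 1024 + 512 + 128 + 64 + 8 + 2 in binary powers of 2.
So 4^1738 ≡ 895 · 712 · 1089 · 625 · 1193 · 16 ≡ 995 (mod 1739).
Since 995 ≠ 1, base 4 is a Fermat witness: 1739 is composite.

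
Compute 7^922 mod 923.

7^1 ≡ 7 (mod 923)
7^2 ≡ 7^2 = 49 ≡ 49 (mod 923)
7^4 ≡ 49^2 = 2401 ≡ 555 (mod 923)
7^8 ≡ 555^2 = 308025 ≡ 666 (mod 923)
7^16 ≡ 666^2 = 443556 ≡ 516 (mod 923)
7^32 ≡ 516^2 = 266256 ≡ 432 (mod 923)
7^64 ≡ 432^2 = 186624 ≡ 178 (mod 923)
7^128 ≡ 178^2 = 31684 ≡ 302 (mod 923)
7^256 ≡ 302^2 = 91204 ≡ 750 (mod 923)
7^512 ≡ 750^2 = 562500 ≡ 393 (mod 923)
922 = 512 + 256 + 128 + 16 + 8 + 2 in binary powers of 2.
So 7^922 ≡ 393 · 750 · 302 · 516 · 666 · 49 ≡ 4 (mod 923).
Since 4 ≠ 1, base 7 is a Fermat witness: 923 is composite.

4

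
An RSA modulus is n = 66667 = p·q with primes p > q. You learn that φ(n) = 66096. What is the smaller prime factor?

φ(n) = (p−1)(q−1) = n − (p+q) + 1, so p + q = 66667 − 66096 + 1 = 572.
p and q are the roots of t² − 572t + 66667 = 0.
Discriminant: 572² − 4·66667 = 327184 − 266668 = 60516; √60516 = 246.
q = (572 − 246)/2 = 163, p = (572 + 246)/2 = 409.
Check: 163 · 409 = 66667.

163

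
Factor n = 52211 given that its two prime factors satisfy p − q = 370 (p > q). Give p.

479

Since p = q + 370, we have 52211 = q(q + 370), so q² + 370q − 52211 = 0.
Discriminant: 370² + 4·52211 = 136900 + 208844 = 345744; √345744 = 588.
q = (−370 + 588)/2 = 109, and p = q + 370 = 479.
Check: 109 · 479 = 52211.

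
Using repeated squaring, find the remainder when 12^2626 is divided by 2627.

83

12^1 ≡ 12 (mod 2627)
12^2 ≡ 12^2 = 144 ≡ 144 (mod 2627)
12^4 ≡ 144^2 = 20736 ≡ 2347 (mod 2627)
12^8 ≡ 2347^2 = 5508409 ≡ 2217 (mod 2627)
12^16 ≡ 2217^2 = 4915089 ≡ 2599 (mod 2627)
12^32 ≡ 2599^2 = 6754801 ≡ 784 (mod 2627)
12^64 ≡ 784^2 = 614656 ≡ 2565 (mod 2627)
12^128 ≡ 2565^2 = 6579225 ≡ 1217 (mod 2627)
12^256 ≡ 1217^2 = 1481089 ≡ 2088 (mod 2627)
12^512 ≡ 2088^2 = 4359744 ≡ 1551 (mod 2627)
12^1024 ≡ 1551^2 = 2405601 ≡ 1896 (mod 2627)
12^2048 ≡ 1896^2 = 3594816 ≡ 1080 (mod 2627)
2626 = 2048 + 512 + 64 + 2 in binary powers of 2.
So 12^2626 ≡ 1080 · 1551 · 2565 · 144 ≡ 83 (mod 2627).
Since 83 ≠ 1, base 12 is a Fermat witness: 2627 is composite.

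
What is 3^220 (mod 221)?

55

3^1 ≡ 3 (mod 221)
3^2 ≡ 3^2 = 9 ≡ 9 (mod 221)
3^4 ≡ 9^2 = 81 ≡ 81 (mod 221)
3^8 ≡ 81^2 = 6561 ≡ 152 (mod 221)
3^16 ≡ 152^2 = 23104 ≡ 120 (mod 221)
3^32 ≡ 120^2 = 14400 ≡ 35 (mod 221)
3^64 ≡ 35^2 = 1225 ≡ 120 (mod 221)
3^128 ≡ 120^2 = 14400 ≡ 35 (mod 221)
220 = 128 + 64 + 16 + 8 + 4 in binary powers of 2.
So 3^220 ≡ 35 · 120 · 120 · 152 · 81 ≡ 55 (mod 221).
Since 55 ≠ 1, base 3 is a Fermat witness: 221 is composite.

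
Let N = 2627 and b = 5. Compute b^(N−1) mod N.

5^1 ≡ 5 (mod 2627)
5^2 ≡ 5^2 = 25 ≡ 25 (mod 2627)
5^4 ≡ 25^2 = 625 ≡ 625 (mod 2627)
5^8 ≡ 625^2 = 390625 ≡ 1829 (mod 2627)
5^16 ≡ 1829^2 = 3345241 ≡ 1070 (mod 2627)
5^32 ≡ 1070^2 = 1144900 ≡ 2155 (mod 2627)
5^64 ≡ 2155^2 = 4644025 ≡ 2116 (mod 2627)
5^128 ≡ 2116^2 = 4477456 ≡ 1048 (mod 2627)
5^256 ≡ 1048^2 = 1098304 ≡ 218 (mod 2627)
5^512 ≡ 218^2 = 47524 ≡ 238 (mod 2627)
5^1024 ≡ 238^2 = 56644 ≡ 1477 (mod 2627)
5^2048 ≡ 1477^2 = 2181529 ≡ 1119 (mod 2627)
2626 = 2048 + 512 + 64 + 2 in binary powers of 2.
So 5^2626 ≡ 1119 · 238 · 2116 · 25 ≡ 928 (mod 2627).
Since 928 ≠ 1, base 5 is a Fermat witness: 2627 is composite.

928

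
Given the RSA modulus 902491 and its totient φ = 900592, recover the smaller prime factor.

φ(n) = (p−1)(q−1) = n − (p+q) + 1, so p + q = 902491 − 900592 + 1 = 1900.
p and q are the roots of t² − 1900t + 902491 = 0.
Discriminant: 1900² − 4·902491 = 3610000 − 3609964 = 36; √36 = 6.
q = (1900 − 6)/2 = 947, p = (1900 + 6)/2 = 953.
Check: 947 · 953 = 902491.

947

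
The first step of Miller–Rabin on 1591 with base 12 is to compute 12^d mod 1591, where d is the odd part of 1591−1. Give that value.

1591 − 1 = 1590 = 2^1 · 795, so d = 795.
12^1 ≡ 12 (mod 1591)
12^2 ≡ 12^2 = 144 ≡ 144 (mod 1591)
12^4 ≡ 144^2 = 20736 ≡ 53 (mod 1591)
12^8 ≡ 53^2 = 2809 ≡ 1218 (mod 1591)
12^16 ≡ 1218^2 = 1483524 ≡ 712 (mod 1591)
12^32 ≡ 712^2 = 506944 ≡ 1006 (mod 1591)
12^64 ≡ 1006^2 = 1012036 ≡ 160 (mod 1591)
12^128 ≡ 160^2 = 25600 ≡ 144 (mod 1591)
12^256 ≡ 144^2 = 20736 ≡ 53 (mod 1591)
12^512 ≡ 53^2 = 2809 ≡ 1218 (mod 1591)
795 = 512 + 256 + 16 + 8 + 2 + 1 in binary powers of 2.
So 12^795 ≡ 1218 · 53 · 712 · 1218 · 144 · 12 ≡ 285 (mod 1591).
Squaring chain: 285; never reaches −1, so base 12 is a Miller–Rabin witness that 1591 is composite.

285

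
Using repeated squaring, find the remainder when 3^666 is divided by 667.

3^1 ≡ 3 (mod 667)
3^2 ≡ 3^2 = 9 ≡ 9 (mod 667)
3^4 ≡ 9^2 = 81 ≡ 81 (mod 667)
3^8 ≡ 81^2 = 6561 ≡ 558 (mod 667)
3^16 ≡ 558^2 = 311364 ≡ 542 (mod 667)
3^32 ≡ 542^2 = 293764 ≡ 284 (mod 667)
3^64 ≡ 284^2 = 80656 ≡ 616 (mod 667)
3^128 ≡ 616^2 = 379456 ≡ 600 (mod 667)
3^256 ≡ 600^2 = 360000 ≡ 487 (mod 667)
3^512 ≡ 487^2 = 237169 ≡ 384 (mod 667)
666 = 512 + 128 + 16 + 8 + 2 in binary powers of 2.
So 3^666 ≡ 384 · 600 · 542 · 558 · 9 ≡ 660 (mod 667).
Since 660 ≠ 1, base 3 is a Fermat witness: 667 is composite.

660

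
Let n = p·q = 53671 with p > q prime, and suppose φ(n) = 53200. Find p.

φ(n) = (p−1)(q−1) = n − (p+q) + 1, so p + q = 53671 − 53200 + 1 = 472.
p and q are the roots of t² − 472t + 53671 = 0.
Discriminant: 472² − 4·53671 = 222784 − 214684 = 8100; √8100 = 90.
q = (472 − 90)/2 = 191, p = (472 + 90)/2 = 281.
Check: 191 · 281 = 53671.

281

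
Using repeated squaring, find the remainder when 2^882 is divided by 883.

2^1 ≡ 2 (mod 883)
2^2 ≡ 2^2 = 4 ≡ 4 (mod 883)
2^4 ≡ 4^2 = 16 ≡ 16 (mod 883)
2^8 ≡ 16^2 = 256 ≡ 256 (mod 883)
2^16 ≡ 256^2 = 65536 ≡ 194 (mod 883)
2^32 ≡ 194^2 = 37636 ≡ 550 (mod 883)
2^64 ≡ 550^2 = 302500 ≡ 514 (mod 883)
2^128 ≡ 514^2 = 264196 ≡ 179 (mod 883)
2^256 ≡ 179^2 = 32041 ≡ 253 (mod 883)
2^512 ≡ 253^2 = 64009 ≡ 433 (mod 883)
882 = 512 + 256 + 64 + 32 + 16 + 2 in binary powers of 2.
So 2^882 ≡ 433 · 253 · 514 · 550 · 194 · 4 ≡ 1 (mod 883).
Since the result is 1, base 2 gives no evidence that 883 is composite.

1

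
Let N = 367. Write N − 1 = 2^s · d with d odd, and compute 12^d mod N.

366

367 − 1 = 366 = 2^1 · 183, so d = 183.
12^1 ≡ 12 (mod 367)
12^2 ≡ 12^2 = 144 ≡ 144 (mod 367)
12^4 ≡ 144^2 = 20736 ≡ 184 (mod 367)
12^8 ≡ 184^2 = 33856 ≡ 92 (mod 367)
12^16 ≡ 92^2 = 8464 ≡ 23 (mod 367)
12^32 ≡ 23^2 = 529 ≡ 162 (mod 367)
12^64 ≡ 162^2 = 26244 ≡ 187 (mod 367)
12^128 ≡ 187^2 = 34969 ≡ 104 (mod 367)
183 = 128 + 32 + 16 + 4 + 2 + 1 in binary powers of 2.
So 12^183 ≡ 104 · 162 · 23 · 184 · 144 · 12 ≡ 366 (mod 367).
Since 12^d ≡ 366 (mod 367), base 12 does not prove 367 composite.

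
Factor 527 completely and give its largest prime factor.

31

527 = 17 · 31
31 is prime.
So 527 = 17 · 31; the largest prime factor is 31.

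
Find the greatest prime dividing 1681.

41

1681 = 41 · 41
41 = 41 · 1
So 1681 = 41^2; the largest prime factor is 41.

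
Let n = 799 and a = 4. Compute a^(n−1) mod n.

747

4^1 ≡ 4 (mod 799)
4^2 ≡ 4^2 = 16 ≡ 16 (mod 799)
4^4 ≡ 16^2 = 256 ≡ 256 (mod 799)
4^8 ≡ 256^2 = 65536 ≡ 18 (mod 799)
4^16 ≡ 18^2 = 324 ≡ 324 (mod 799)
4^32 ≡ 324^2 = 104976 ≡ 307 (mod 799)
4^64 ≡ 307^2 = 94249 ≡ 766 (mod 799)
4^128 ≡ 766^2 = 586756 ≡ 290 (mod 799)
4^256 ≡ 290^2 = 84100 ≡ 205 (mod 799)
4^512 ≡ 205^2 = 42025 ≡ 477 (mod 799)
798 = 512 + 256 + 16 + 8 + 4 + 2 in binary powers of 2.
So 4^798 ≡ 477 · 205 · 324 · 18 · 256 · 16 ≡ 747 (mod 799).
Since 747 ≠ 1, base 4 is a Fermat witness: 799 is composite.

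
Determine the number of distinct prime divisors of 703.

703 = 19 · 37
703 = 19 · 37, which has 2 distinct prime factors.

2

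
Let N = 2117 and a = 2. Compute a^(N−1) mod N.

2^1 ≡ 2 (mod 2117)
2^2 ≡ 2^2 = 4 ≡ 4 (mod 2117)
2^4 ≡ 4^2 = 16 ≡ 16 (mod 2117)
2^8 ≡ 16^2 = 256 ≡ 256 (mod 2117)
2^16 ≡ 256^2 = 65536 ≡ 2026 (mod 2117)
2^32 ≡ 2026^2 = 4104676 ≡ 1930 (mod 2117)
2^64 ≡ 1930^2 = 3724900 ≡ 1097 (mod 2117)
2^128 ≡ 1097^2 = 1203409 ≡ 953 (mod 2117)
2^256 ≡ 953^2 = 908209 ≡ 16 (mod 2117)
2^512 ≡ 16^2 = 256 ≡ 256 (mod 2117)
2^1024 ≡ 256^2 = 65536 ≡ 2026 (mod 2117)
2^2048 ≡ 2026^2 = 4104676 ≡ 1930 (mod 2117)
2116 = 2048 + 64 + 4 in binary powers of 2.
So 2^2116 ≡ 1930 · 1097 · 16 ≡ 1243 (mod 2117).
Since 1243 ≠ 1, base 2 is a Fermat witness: 2117 is composite.

1243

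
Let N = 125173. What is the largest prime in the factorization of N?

125173 = 41 · 3053
3053 = 43 · 71
71 is prime.
So 125173 = 41 · 43 · 71; the largest prime factor is 71.

71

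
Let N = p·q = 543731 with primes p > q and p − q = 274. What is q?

613

Since p = q + 274, we have 543731 = q(q + 274), so q² + 274q − 543731 = 0.
Discriminant: 274² + 4·543731 = 75076 + 2174924 = 2250000; √2250000 = 1500.
q = (−274 + 1500)/2 = 613, and p = q + 274 = 887.
Check: 613 · 887 = 543731.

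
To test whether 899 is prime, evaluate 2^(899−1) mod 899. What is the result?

845

2^1 ≡ 2 (mod 899)
2^2 ≡ 2^2 = 4 ≡ 4 (mod 899)
2^4 ≡ 4^2 = 16 ≡ 16 (mod 899)
2^8 ≡ 16^2 = 256 ≡ 256 (mod 899)
2^16 ≡ 256^2 = 65536 ≡ 808 (mod 899)
2^32 ≡ 808^2 = 652864 ≡ 190 (mod 899)
2^64 ≡ 190^2 = 36100 ≡ 140 (mod 899)
2^128 ≡ 140^2 = 19600 ≡ 721 (mod 899)
2^256 ≡ 721^2 = 519841 ≡ 219 (mod 899)
2^512 ≡ 219^2 = 47961 ≡ 314 (mod 899)
898 = 512 + 256 + 128 + 2 in binary powers of 2.
So 2^898 ≡ 314 · 219 · 721 · 4 ≡ 845 (mod 899).
Since 845 ≠ 1, base 2 is a Fermat witness: 899 is composite.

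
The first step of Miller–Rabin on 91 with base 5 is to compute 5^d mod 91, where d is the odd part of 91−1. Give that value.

83

91 − 1 = 90 = 2^1 · 45, so d = 45.
5^1 ≡ 5 (mod 91)
5^2 ≡ 5^2 = 25 ≡ 25 (mod 91)
5^4 ≡ 25^2 = 625 ≡ 79 (mod 91)
5^8 ≡ 79^2 = 6241 ≡ 53 (mod 91)
5^16 ≡ 53^2 = 2809 ≡ 79 (mod 91)
5^32 ≡ 79^2 = 6241 ≡ 53 (mod 91)
45 = 32 + 8 + 4 + 1 in binary powers of 2.
So 5^45 ≡ 53 · 53 · 79 · 5 ≡ 83 (mod 91).
Squaring chain: 83; never reaches −1, so base 5 is a Miller–Rabin witness that 91 is composite.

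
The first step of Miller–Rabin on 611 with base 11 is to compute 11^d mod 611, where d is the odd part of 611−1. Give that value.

527

611 − 1 = 610 = 2^1 · 305, so d = 305.
11^1 ≡ 11 (mod 611)
11^2 ≡ 11^2 = 121 ≡ 121 (mod 611)
11^4 ≡ 121^2 = 14641 ≡ 588 (mod 611)
11^8 ≡ 588^2 = 345744 ≡ 529 (mod 611)
11^16 ≡ 529^2 = 279841 ≡ 3 (mod 611)
11^32 ≡ 3^2 = 9 ≡ 9 (mod 611)
11^64 ≡ 9^2 = 81 ≡ 81 (mod 611)
11^128 ≡ 81^2 = 6561 ≡ 451 (mod 611)
11^256 ≡ 451^2 = 203401 ≡ 549 (mod 611)
305 = 256 + 32 + 16 + 1 in binary powers of 2.
So 11^305 ≡ 549 · 9 · 3 · 11 ≡ 527 (mod 611).
Squaring chain: 527; never reaches −1, so base 11 is a Miller–Rabin witness that 611 is composite.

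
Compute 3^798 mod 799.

3^1 ≡ 3 (mod 799)
3^2 ≡ 3^2 = 9 ≡ 9 (mod 799)
3^4 ≡ 9^2 = 81 ≡ 81 (mod 799)
3^8 ≡ 81^2 = 6561 ≡ 169 (mod 799)
3^16 ≡ 169^2 = 28561 ≡ 596 (mod 799)
3^32 ≡ 596^2 = 355216 ≡ 460 (mod 799)
3^64 ≡ 460^2 = 211600 ≡ 664 (mod 799)
3^128 ≡ 664^2 = 440896 ≡ 647 (mod 799)
3^256 ≡ 647^2 = 418609 ≡ 732 (mod 799)
3^512 ≡ 732^2 = 535824 ≡ 494 (mod 799)
798 = 512 + 256 + 16 + 8 + 4 + 2 in binary powers of 2.
So 3^798 ≡ 494 · 732 · 596 · 169 · 81 · 9 ≡ 784 (mod 799).
Since 784 ≠ 1, base 3 is a Fermat witness: 799 is composite.

784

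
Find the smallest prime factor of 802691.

29

802691 is odd.
Digit sum 26, not divisible by 3.
Ends in 1: not divisible by 5.
7: 802691 = 7·114670 + 1
11: 802691 = 11·72971 + 10
13: 802691 = 13·61745 + 6
17: 802691 = 17·47217 + 2
19: 802691 = 19·42246 + 17
23: 802691 = 23·34899 + 14
29: 802691 = 29·27679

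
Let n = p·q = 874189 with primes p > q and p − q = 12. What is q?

929

Since p = q + 12, we have 874189 = q(q + 12), so q² + 12q − 874189 = 0.
Discriminant: 12² + 4·874189 = 144 + 3496756 = 3496900; √3496900 = 1870.
q = (−12 + 1870)/2 = 929, and p = q + 12 = 941.
Check: 929 · 941 = 874189.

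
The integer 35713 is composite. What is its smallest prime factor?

35713 is odd.
Digit sum 19, not divisible by 3.
Ends in 3: not divisible by 5.
7: 35713 = 7·5101 + 6
11: 35713 = 11·3246 + 7
13: 35713 = 13·2747 + 2
17: 35713 = 17·2100 + 13
19: 35713 = 19·1879 + 12
23: 35713 = 23·1552 + 17
29: 35713 = 29·1231 + 14
31: 35713 = 31·1152 + 1
37: 35713 = 37·965 + 8
41: 35713 = 41·871 + 2
43: 35713 = 43·830 + 23
47: 35713 = 47·759 + 40
53: 35713 = 53·673 + 44
59: 35713 = 59·605 + 18
61: 35713 = 61·585 + 28
67: 35713 = 67·533 + 2
71: 35713 = 71·503

71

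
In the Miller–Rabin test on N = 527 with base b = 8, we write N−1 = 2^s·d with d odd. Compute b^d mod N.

202

527 − 1 = 526 = 2^1 · 263, so d = 263.
8^1 ≡ 8 (mod 527)
8^2 ≡ 8^2 = 64 ≡ 64 (mod 527)
8^4 ≡ 64^2 = 4096 ≡ 407 (mod 527)
8^8 ≡ 407^2 = 165649 ≡ 171 (mod 527)
8^16 ≡ 171^2 = 29241 ≡ 256 (mod 527)
8^32 ≡ 256^2 = 65536 ≡ 188 (mod 527)
8^64 ≡ 188^2 = 35344 ≡ 35 (mod 527)
8^128 ≡ 35^2 = 1225 ≡ 171 (mod 527)
8^256 ≡ 171^2 = 29241 ≡ 256 (mod 527)
263 = 256 + 4 + 2 + 1 in binary powers of 2.
So 8^263 ≡ 256 · 407 · 64 · 8 ≡ 202 (mod 527).
Squaring chain: 202; never reaches −1, so base 8 is a Miller–Rabin witness that 527 is composite.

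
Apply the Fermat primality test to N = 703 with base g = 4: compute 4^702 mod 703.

1

4^1 ≡ 4 (mod 703)
4^2 ≡ 4^2 = 16 ≡ 16 (mod 703)
4^4 ≡ 16^2 = 256 ≡ 256 (mod 703)
4^8 ≡ 256^2 = 65536 ≡ 157 (mod 703)
4^16 ≡ 157^2 = 24649 ≡ 44 (mod 703)
4^32 ≡ 44^2 = 1936 ≡ 530 (mod 703)
4^64 ≡ 530^2 = 280900 ≡ 403 (mod 703)
4^128 ≡ 403^2 = 162409 ≡ 16 (mod 703)
4^256 ≡ 16^2 = 256 ≡ 256 (mod 703)
4^512 ≡ 256^2 = 65536 ≡ 157 (mod 703)
702 = 512 + 128 + 32 + 16 + 8 + 4 + 2 in binary powers of 2.
So 4^702 ≡ 157 · 16 · 530 · 44 · 157 · 256 · 16 ≡ 1 (mod 703).
Since the result is 1, base 4 gives no evidence that 703 is composite.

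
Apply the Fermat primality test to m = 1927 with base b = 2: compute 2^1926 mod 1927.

1540

2^1 ≡ 2 (mod 1927)
2^2 ≡ 2^2 = 4 ≡ 4 (mod 1927)
2^4 ≡ 4^2 = 16 ≡ 16 (mod 1927)
2^8 ≡ 16^2 = 256 ≡ 256 (mod 1927)
2^16 ≡ 256^2 = 65536 ≡ 18 (mod 1927)
2^32 ≡ 18^2 = 324 ≡ 324 (mod 1927)
2^64 ≡ 324^2 = 104976 ≡ 918 (mod 1927)
2^128 ≡ 918^2 = 842724 ≡ 625 (mod 1927)
2^256 ≡ 625^2 = 390625 ≡ 1371 (mod 1927)
2^512 ≡ 1371^2 = 1879641 ≡ 816 (mod 1927)
2^1024 ≡ 816^2 = 665856 ≡ 1041 (mod 1927)
1926 = 1024 + 512 + 256 + 128 + 4 + 2 in binary powers of 2.
So 2^1926 ≡ 1041 · 816 · 1371 · 625 · 16 · 4 ≡ 1540 (mod 1927).
Since 1540 ≠ 1, base 2 is a Fermat witness: 1927 is composite.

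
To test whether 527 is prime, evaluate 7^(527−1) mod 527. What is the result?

7^1 ≡ 7 (mod 527)
7^2 ≡ 7^2 = 49 ≡ 49 (mod 527)
7^4 ≡ 49^2 = 2401 ≡ 293 (mod 527)
7^8 ≡ 293^2 = 85849 ≡ 475 (mod 527)
7^16 ≡ 475^2 = 225625 ≡ 69 (mod 527)
7^32 ≡ 69^2 = 4761 ≡ 18 (mod 527)
7^64 ≡ 18^2 = 324 ≡ 324 (mod 527)
7^128 ≡ 324^2 = 104976 ≡ 103 (mod 527)
7^256 ≡ 103^2 = 10609 ≡ 69 (mod 527)
7^512 ≡ 69^2 = 4761 ≡ 18 (mod 527)
526 = 512 + 8 + 4 + 2 in binary powers of 2.
So 7^526 ≡ 18 · 475 · 293 · 49 ≡ 348 (mod 527).
Since 348 ≠ 1, base 7 is a Fermat witness: 527 is composite.

348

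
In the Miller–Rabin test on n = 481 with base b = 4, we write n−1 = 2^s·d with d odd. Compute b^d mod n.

481 − 1 = 480 = 2^5 · 15, so d = 15.
4^1 ≡ 4 (mod 481)
4^2 ≡ 4^2 = 16 ≡ 16 (mod 481)
4^4 ≡ 16^2 = 256 ≡ 256 (mod 481)
4^8 ≡ 256^2 = 65536 ≡ 120 (mod 481)
15 = 8 + 4 + 2 + 1 in binary powers of 2.
So 4^15 ≡ 120 · 256 · 16 · 4 ≡ 233 (mod 481).
Squaring chain: 233 → 417 → 248 → 417 → 248; never reaches −1, so base 4 is a Miller–Rabin witness that 481 is composite.

233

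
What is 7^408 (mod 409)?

1

7^1 ≡ 7 (mod 409)
7^2 ≡ 7^2 = 49 ≡ 49 (mod 409)
7^4 ≡ 49^2 = 2401 ≡ 356 (mod 409)
7^8 ≡ 356^2 = 126736 ≡ 355 (mod 409)
7^16 ≡ 355^2 = 126025 ≡ 53 (mod 409)
7^32 ≡ 53^2 = 2809 ≡ 355 (mod 409)
7^64 ≡ 355^2 = 126025 ≡ 53 (mod 409)
7^128 ≡ 53^2 = 2809 ≡ 355 (mod 409)
7^256 ≡ 355^2 = 126025 ≡ 53 (mod 409)
408 = 256 + 128 + 16 + 8 in binary powers of 2.
So 7^408 ≡ 53 · 355 · 53 · 355 ≡ 1 (mod 409).
Since the result is 1, base 7 gives no evidence that 409 is composite.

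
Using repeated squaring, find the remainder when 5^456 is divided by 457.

5^1 ≡ 5 (mod 457)
5^2 ≡ 5^2 = 25 ≡ 25 (mod 457)
5^4 ≡ 25^2 = 625 ≡ 168 (mod 457)
5^8 ≡ 168^2 = 28224 ≡ 347 (mod 457)
5^16 ≡ 347^2 = 120409 ≡ 218 (mod 457)
5^32 ≡ 218^2 = 47524 ≡ 453 (mod 457)
5^64 ≡ 453^2 = 205209 ≡ 16 (mod 457)
5^128 ≡ 16^2 = 256 ≡ 256 (mod 457)
5^256 ≡ 256^2 = 65536 ≡ 185 (mod 457)
456 = 256 + 128 + 64 + 8 in binary powers of 2.
So 5^456 ≡ 185 · 256 · 16 · 347 ≡ 1 (mod 457).
Since the result is 1, base 5 gives no evidence that 457 is composite.

1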